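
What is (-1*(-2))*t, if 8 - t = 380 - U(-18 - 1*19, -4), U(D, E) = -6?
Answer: -756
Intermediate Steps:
t = -378 (t = 8 - (380 - 1*(-6)) = 8 - (380 + 6) = 8 - 1*386 = 8 - 386 = -378)
(-1*(-2))*t = -1*(-2)*(-378) = 2*(-378) = -756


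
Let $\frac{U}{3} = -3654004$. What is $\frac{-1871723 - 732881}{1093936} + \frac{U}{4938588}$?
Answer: $- \frac{517808450383}{112552066716} \approx -4.6006$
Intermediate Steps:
$U = -10962012$ ($U = 3 \left(-3654004\right) = -10962012$)
$\frac{-1871723 - 732881}{1093936} + \frac{U}{4938588} = \frac{-1871723 - 732881}{1093936} - \frac{10962012}{4938588} = \left(-1871723 - 732881\right) \frac{1}{1093936} - \frac{913501}{411549} = \left(-2604604\right) \frac{1}{1093936} - \frac{913501}{411549} = - \frac{651151}{273484} - \frac{913501}{411549} = - \frac{517808450383}{112552066716}$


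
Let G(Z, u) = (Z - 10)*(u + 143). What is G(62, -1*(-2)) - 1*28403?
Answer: -20863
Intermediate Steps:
G(Z, u) = (-10 + Z)*(143 + u)
G(62, -1*(-2)) - 1*28403 = (-1430 - (-10)*(-2) + 143*62 + 62*(-1*(-2))) - 1*28403 = (-1430 - 10*2 + 8866 + 62*2) - 28403 = (-1430 - 20 + 8866 + 124) - 28403 = 7540 - 28403 = -20863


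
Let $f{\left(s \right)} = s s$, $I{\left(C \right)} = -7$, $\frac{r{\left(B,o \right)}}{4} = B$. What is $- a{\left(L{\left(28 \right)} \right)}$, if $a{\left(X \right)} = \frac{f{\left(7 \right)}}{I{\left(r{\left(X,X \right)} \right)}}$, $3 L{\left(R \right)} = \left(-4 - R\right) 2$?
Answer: $7$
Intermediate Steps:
$r{\left(B,o \right)} = 4 B$
$f{\left(s \right)} = s^{2}$
$L{\left(R \right)} = - \frac{8}{3} - \frac{2 R}{3}$ ($L{\left(R \right)} = \frac{\left(-4 - R\right) 2}{3} = \frac{-8 - 2 R}{3} = - \frac{8}{3} - \frac{2 R}{3}$)
$a{\left(X \right)} = -7$ ($a{\left(X \right)} = \frac{7^{2}}{-7} = 49 \left(- \frac{1}{7}\right) = -7$)
$- a{\left(L{\left(28 \right)} \right)} = \left(-1\right) \left(-7\right) = 7$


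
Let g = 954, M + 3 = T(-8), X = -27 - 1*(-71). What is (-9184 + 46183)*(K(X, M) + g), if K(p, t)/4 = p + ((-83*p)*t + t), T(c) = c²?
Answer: -32918528286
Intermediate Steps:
X = 44 (X = -27 + 71 = 44)
M = 61 (M = -3 + (-8)² = -3 + 64 = 61)
K(p, t) = 4*p + 4*t - 332*p*t (K(p, t) = 4*(p + ((-83*p)*t + t)) = 4*(p + (-83*p*t + t)) = 4*(p + (t - 83*p*t)) = 4*(p + t - 83*p*t) = 4*p + 4*t - 332*p*t)
(-9184 + 46183)*(K(X, M) + g) = (-9184 + 46183)*((4*44 + 4*61 - 332*44*61) + 954) = 36999*((176 + 244 - 891088) + 954) = 36999*(-890668 + 954) = 36999*(-889714) = -32918528286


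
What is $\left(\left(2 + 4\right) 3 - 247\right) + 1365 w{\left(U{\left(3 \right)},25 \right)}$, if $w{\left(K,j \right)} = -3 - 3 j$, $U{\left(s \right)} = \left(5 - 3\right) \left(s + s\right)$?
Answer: $-106699$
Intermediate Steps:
$U{\left(s \right)} = 4 s$ ($U{\left(s \right)} = 2 \cdot 2 s = 4 s$)
$\left(\left(2 + 4\right) 3 - 247\right) + 1365 w{\left(U{\left(3 \right)},25 \right)} = \left(\left(2 + 4\right) 3 - 247\right) + 1365 \left(-3 - 75\right) = \left(6 \cdot 3 - 247\right) + 1365 \left(-3 - 75\right) = \left(18 - 247\right) + 1365 \left(-78\right) = -229 - 106470 = -106699$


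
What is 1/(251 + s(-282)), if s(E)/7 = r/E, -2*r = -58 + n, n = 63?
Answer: 564/141599 ≈ 0.0039831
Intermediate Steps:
r = -5/2 (r = -(-58 + 63)/2 = -1/2*5 = -5/2 ≈ -2.5000)
s(E) = -35/(2*E) (s(E) = 7*(-5/(2*E)) = -35/(2*E))
1/(251 + s(-282)) = 1/(251 - 35/2/(-282)) = 1/(251 - 35/2*(-1/282)) = 1/(251 + 35/564) = 1/(141599/564) = 564/141599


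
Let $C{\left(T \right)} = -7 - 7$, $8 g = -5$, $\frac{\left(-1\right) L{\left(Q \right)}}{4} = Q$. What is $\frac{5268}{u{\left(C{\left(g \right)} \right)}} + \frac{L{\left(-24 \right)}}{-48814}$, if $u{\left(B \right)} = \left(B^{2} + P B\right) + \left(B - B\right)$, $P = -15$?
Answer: $\frac{64278294}{4954621} \approx 12.973$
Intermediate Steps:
$L{\left(Q \right)} = - 4 Q$
$g = - \frac{5}{8}$ ($g = \frac{1}{8} \left(-5\right) = - \frac{5}{8} \approx -0.625$)
$C{\left(T \right)} = -14$
$u{\left(B \right)} = B^{2} - 15 B$ ($u{\left(B \right)} = \left(B^{2} - 15 B\right) + \left(B - B\right) = \left(B^{2} - 15 B\right) + 0 = B^{2} - 15 B$)
$\frac{5268}{u{\left(C{\left(g \right)} \right)}} + \frac{L{\left(-24 \right)}}{-48814} = \frac{5268}{\left(-14\right) \left(-15 - 14\right)} + \frac{\left(-4\right) \left(-24\right)}{-48814} = \frac{5268}{\left(-14\right) \left(-29\right)} + 96 \left(- \frac{1}{48814}\right) = \frac{5268}{406} - \frac{48}{24407} = 5268 \cdot \frac{1}{406} - \frac{48}{24407} = \frac{2634}{203} - \frac{48}{24407} = \frac{64278294}{4954621}$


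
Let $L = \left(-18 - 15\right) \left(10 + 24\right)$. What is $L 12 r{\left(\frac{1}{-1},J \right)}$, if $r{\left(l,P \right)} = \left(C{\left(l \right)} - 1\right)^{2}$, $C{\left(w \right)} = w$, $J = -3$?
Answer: $-53856$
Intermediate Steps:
$r{\left(l,P \right)} = \left(-1 + l\right)^{2}$ ($r{\left(l,P \right)} = \left(l - 1\right)^{2} = \left(-1 + l\right)^{2}$)
$L = -1122$ ($L = \left(-33\right) 34 = -1122$)
$L 12 r{\left(\frac{1}{-1},J \right)} = \left(-1122\right) 12 \left(-1 + \frac{1}{-1}\right)^{2} = - 13464 \left(-1 - 1\right)^{2} = - 13464 \left(-2\right)^{2} = \left(-13464\right) 4 = -53856$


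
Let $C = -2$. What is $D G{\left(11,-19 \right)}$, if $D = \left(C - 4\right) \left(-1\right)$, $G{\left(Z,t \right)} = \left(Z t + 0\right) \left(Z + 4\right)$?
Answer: $-18810$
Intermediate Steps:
$G{\left(Z,t \right)} = Z t \left(4 + Z\right)$
$D = 6$ ($D = \left(-2 - 4\right) \left(-1\right) = \left(-6\right) \left(-1\right) = 6$)
$D G{\left(11,-19 \right)} = 6 \cdot 11 \left(-19\right) \left(4 + 11\right) = 6 \cdot 11 \left(-19\right) 15 = 6 \left(-3135\right) = -18810$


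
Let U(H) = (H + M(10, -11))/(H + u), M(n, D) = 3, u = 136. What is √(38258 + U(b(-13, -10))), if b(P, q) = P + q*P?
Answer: √2448886682/253 ≈ 195.60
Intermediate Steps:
b(P, q) = P + P*q
U(H) = (3 + H)/(136 + H) (U(H) = (H + 3)/(H + 136) = (3 + H)/(136 + H))
√(38258 + U(b(-13, -10))) = √(38258 + (3 - 13*(1 - 10))/(136 - 13*(1 - 10))) = √(38258 + (3 - 13*(-9))/(136 - 13*(-9))) = √(38258 + (3 + 117)/(136 + 117)) = √(38258 + 120/253) = √(9679394/253) = √2448886682/253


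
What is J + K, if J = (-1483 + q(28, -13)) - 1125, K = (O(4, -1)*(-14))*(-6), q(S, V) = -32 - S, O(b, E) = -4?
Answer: -3004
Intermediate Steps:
K = -336 (K = -4*(-14)*(-6) = 56*(-6) = -336)
J = -2668 (J = (-1483 + (-32 - 1*28)) - 1125 = (-1483 + (-32 - 28)) - 1125 = (-1483 - 60) - 1125 = -1543 - 1125 = -2668)
J + K = -2668 - 336 = -3004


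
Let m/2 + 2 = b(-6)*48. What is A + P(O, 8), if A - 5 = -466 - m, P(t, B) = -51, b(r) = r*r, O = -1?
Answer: -3964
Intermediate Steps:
b(r) = r²
m = 3452 (m = -4 + 2*((-6)²*48) = -4 + 2*(36*48) = -4 + 2*1728 = -4 + 3456 = 3452)
A = -3913 (A = 5 + (-466 - 1*3452) = 5 + (-466 - 3452) = 5 - 3918 = -3913)
A + P(O, 8) = -3913 - 51 = -3964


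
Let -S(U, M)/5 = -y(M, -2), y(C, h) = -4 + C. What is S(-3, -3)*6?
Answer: -210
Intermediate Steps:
S(U, M) = -20 + 5*M (S(U, M) = -(-5)*(-4 + M) = -5*(4 - M) = -20 + 5*M)
S(-3, -3)*6 = (-20 + 5*(-3))*6 = (-20 - 15)*6 = -35*6 = -210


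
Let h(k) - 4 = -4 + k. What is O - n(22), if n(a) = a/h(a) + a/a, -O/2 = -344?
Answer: 686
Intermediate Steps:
h(k) = k (h(k) = 4 + (-4 + k) = k)
O = 688 (O = -2*(-344) = 688)
n(a) = 2 (n(a) = a/a + a/a = 1 + 1 = 2)
O - n(22) = 688 - 1*2 = 688 - 2 = 686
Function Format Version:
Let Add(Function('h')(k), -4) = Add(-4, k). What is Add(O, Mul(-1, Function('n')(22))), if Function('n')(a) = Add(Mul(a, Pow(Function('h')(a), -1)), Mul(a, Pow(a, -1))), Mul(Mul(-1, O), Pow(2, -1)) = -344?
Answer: 686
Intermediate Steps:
Function('h')(k) = k (Function('h')(k) = Add(4, Add(-4, k)) = k)
O = 688 (O = Mul(-2, -344) = 688)
Function('n')(a) = 2 (Function('n')(a) = Add(Mul(a, Pow(a, -1)), Mul(a, Pow(a, -1))) = Add(1, 1) = 2)
Add(O, Mul(-1, Function('n')(22))) = Add(688, Mul(-1, 2)) = Add(688, -2) = 686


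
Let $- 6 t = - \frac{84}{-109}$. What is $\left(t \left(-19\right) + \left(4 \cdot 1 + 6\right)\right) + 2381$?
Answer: $\frac{260885}{109} \approx 2393.4$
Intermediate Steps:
$t = - \frac{14}{109}$ ($t = - \frac{\left(-84\right) \frac{1}{-109}}{6} = - \frac{\left(-84\right) \left(- \frac{1}{109}\right)}{6} = \left(- \frac{1}{6}\right) \frac{84}{109} = - \frac{14}{109} \approx -0.12844$)
$\left(t \left(-19\right) + \left(4 \cdot 1 + 6\right)\right) + 2381 = \left(\left(- \frac{14}{109}\right) \left(-19\right) + \left(4 \cdot 1 + 6\right)\right) + 2381 = \left(\frac{266}{109} + \left(4 + 6\right)\right) + 2381 = \left(\frac{266}{109} + 10\right) + 2381 = \frac{1356}{109} + 2381 = \frac{260885}{109}$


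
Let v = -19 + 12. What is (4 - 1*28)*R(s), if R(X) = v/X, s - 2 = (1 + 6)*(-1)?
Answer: -168/5 ≈ -33.600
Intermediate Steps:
s = -5 (s = 2 + (1 + 6)*(-1) = 2 + 7*(-1) = 2 - 7 = -5)
v = -7
R(X) = -7/X
(4 - 1*28)*R(s) = (4 - 1*28)*(-7/(-5)) = (4 - 28)*(-7*(-⅕)) = -24*7/5 = -168/5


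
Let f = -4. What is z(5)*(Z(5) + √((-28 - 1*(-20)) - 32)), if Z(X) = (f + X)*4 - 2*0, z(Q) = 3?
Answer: 12 + 6*I*√10 ≈ 12.0 + 18.974*I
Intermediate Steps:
Z(X) = -16 + 4*X (Z(X) = (-4 + X)*4 - 2*0 = (-16 + 4*X) + 0 = -16 + 4*X)
z(5)*(Z(5) + √((-28 - 1*(-20)) - 32)) = 3*((-16 + 4*5) + √((-28 - 1*(-20)) - 32)) = 3*((-16 + 20) + √((-28 + 20) - 32)) = 3*(4 + √(-8 - 32)) = 3*(4 + √(-40)) = 3*(4 + 2*I*√10) = 12 + 6*I*√10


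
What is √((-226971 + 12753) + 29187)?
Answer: 3*I*√20559 ≈ 430.15*I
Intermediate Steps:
√((-226971 + 12753) + 29187) = √(-214218 + 29187) = √(-185031) = 3*I*√20559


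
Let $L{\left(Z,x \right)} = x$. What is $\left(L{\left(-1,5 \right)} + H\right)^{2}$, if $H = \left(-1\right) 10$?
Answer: $25$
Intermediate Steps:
$H = -10$
$\left(L{\left(-1,5 \right)} + H\right)^{2} = \left(5 - 10\right)^{2} = \left(-5\right)^{2} = 25$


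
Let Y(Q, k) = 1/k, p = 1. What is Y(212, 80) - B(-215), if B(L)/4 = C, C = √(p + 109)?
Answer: 1/80 - 4*√110 ≈ -41.940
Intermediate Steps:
C = √110 (C = √(1 + 109) = √110 ≈ 10.488)
B(L) = 4*√110
Y(212, 80) - B(-215) = 1/80 - 4*√110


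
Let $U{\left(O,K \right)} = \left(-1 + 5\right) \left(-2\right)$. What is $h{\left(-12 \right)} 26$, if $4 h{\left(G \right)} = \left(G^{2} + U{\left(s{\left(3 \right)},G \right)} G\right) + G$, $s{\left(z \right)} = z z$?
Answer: $1482$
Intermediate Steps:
$s{\left(z \right)} = z^{2}$
$U{\left(O,K \right)} = -8$ ($U{\left(O,K \right)} = 4 \left(-2\right) = -8$)
$h{\left(G \right)} = - \frac{7 G}{4} + \frac{G^{2}}{4}$ ($h{\left(G \right)} = \frac{\left(G^{2} - 8 G\right) + G}{4} = \frac{G^{2} - 7 G}{4} = - \frac{7 G}{4} + \frac{G^{2}}{4}$)
$h{\left(-12 \right)} 26 = \frac{1}{4} \left(-12\right) \left(-7 - 12\right) 26 = \frac{1}{4} \left(-12\right) \left(-19\right) 26 = 57 \cdot 26 = 1482$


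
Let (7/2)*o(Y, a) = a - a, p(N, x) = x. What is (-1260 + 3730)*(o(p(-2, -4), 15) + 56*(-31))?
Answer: -4287920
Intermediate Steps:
o(Y, a) = 0 (o(Y, a) = 2*(a - a)/7 = (2/7)*0 = 0)
(-1260 + 3730)*(o(p(-2, -4), 15) + 56*(-31)) = (-1260 + 3730)*(0 + 56*(-31)) = 2470*(0 - 1736) = 2470*(-1736) = -4287920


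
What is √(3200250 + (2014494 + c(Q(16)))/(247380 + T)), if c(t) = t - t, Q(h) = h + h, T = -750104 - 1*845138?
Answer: √1453498443768412293/673931 ≈ 1788.9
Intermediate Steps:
T = -1595242 (T = -750104 - 845138 = -1595242)
Q(h) = 2*h
c(t) = 0
√(3200250 + (2014494 + c(Q(16)))/(247380 + T)) = √(3200250 + (2014494 + 0)/(247380 - 1595242)) = √(3200250 + 2014494/(-1347862)) = √(3200250 + 2014494*(-1/1347862)) = √(3200250 - 1007247/673931) = √(2156746675503/673931) = √1453498443768412293/673931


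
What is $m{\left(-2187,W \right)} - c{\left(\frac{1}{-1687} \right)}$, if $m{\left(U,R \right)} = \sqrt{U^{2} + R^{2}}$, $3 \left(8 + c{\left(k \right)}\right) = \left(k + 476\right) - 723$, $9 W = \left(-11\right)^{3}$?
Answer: $\frac{457178}{5061} + \frac{5 \sqrt{15567682}}{9} \approx 2282.3$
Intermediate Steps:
$W = - \frac{1331}{9}$ ($W = \frac{\left(-11\right)^{3}}{9} = \frac{1}{9} \left(-1331\right) = - \frac{1331}{9} \approx -147.89$)
$c{\left(k \right)} = - \frac{271}{3} + \frac{k}{3}$ ($c{\left(k \right)} = -8 + \frac{\left(k + 476\right) - 723}{3} = -8 + \frac{\left(476 + k\right) - 723}{3} = -8 + \frac{-247 + k}{3} = -8 + \left(- \frac{247}{3} + \frac{k}{3}\right) = - \frac{271}{3} + \frac{k}{3}$)
$m{\left(U,R \right)} = \sqrt{R^{2} + U^{2}}$
$m{\left(-2187,W \right)} - c{\left(\frac{1}{-1687} \right)} = \sqrt{\left(- \frac{1331}{9}\right)^{2} + \left(-2187\right)^{2}} - \left(- \frac{271}{3} + \frac{1}{3 \left(-1687\right)}\right) = \sqrt{\frac{1771561}{81} + 4782969} - \left(- \frac{271}{3} + \frac{1}{3} \left(- \frac{1}{1687}\right)\right) = \sqrt{\frac{389192050}{81}} - \left(- \frac{271}{3} - \frac{1}{5061}\right) = \frac{5 \sqrt{15567682}}{9} - - \frac{457178}{5061} = \frac{5 \sqrt{15567682}}{9} + \frac{457178}{5061} = \frac{457178}{5061} + \frac{5 \sqrt{15567682}}{9}$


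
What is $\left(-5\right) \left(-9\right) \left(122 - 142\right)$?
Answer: $-900$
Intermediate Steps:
$\left(-5\right) \left(-9\right) \left(122 - 142\right) = 45 \left(-20\right) = -900$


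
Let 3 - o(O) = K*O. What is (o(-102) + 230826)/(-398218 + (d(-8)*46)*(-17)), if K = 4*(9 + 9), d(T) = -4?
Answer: -238173/395090 ≈ -0.60283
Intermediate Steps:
K = 72 (K = 4*18 = 72)
o(O) = 3 - 72*O
(o(-102) + 230826)/(-398218 + (d(-8)*46)*(-17)) = ((3 - 72*(-102)) + 230826)/(-398218 - 4*46*(-17)) = ((3 + 7344) + 230826)/(-398218 - 184*(-17)) = (7347 + 230826)/(-398218 + 3128) = 238173/(-395090) = 238173*(-1/395090) = -238173/395090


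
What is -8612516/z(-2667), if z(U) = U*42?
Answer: 4306258/56007 ≈ 76.888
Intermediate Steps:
z(U) = 42*U
-8612516/z(-2667) = -8612516/(42*(-2667)) = -8612516/(-112014) = -8612516*(-1/112014) = 4306258/56007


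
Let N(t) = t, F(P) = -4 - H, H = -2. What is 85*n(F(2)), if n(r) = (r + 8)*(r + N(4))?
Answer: 1020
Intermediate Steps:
F(P) = -2 (F(P) = -4 - 1*(-2) = -4 + 2 = -2)
n(r) = (4 + r)*(8 + r) (n(r) = (r + 8)*(r + 4) = (8 + r)*(4 + r) = (4 + r)*(8 + r))
85*n(F(2)) = 85*(32 + (-2)² + 12*(-2)) = 85*(32 + 4 - 24) = 85*12 = 1020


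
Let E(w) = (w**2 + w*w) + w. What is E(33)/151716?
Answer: 737/50572 ≈ 0.014573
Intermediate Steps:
E(w) = w + 2*w**2 (E(w) = (w**2 + w**2) + w = 2*w**2 + w = w + 2*w**2)
E(33)/151716 = (33*(1 + 2*33))/151716 = (33*(1 + 66))*(1/151716) = (33*67)*(1/151716) = 2211*(1/151716) = 737/50572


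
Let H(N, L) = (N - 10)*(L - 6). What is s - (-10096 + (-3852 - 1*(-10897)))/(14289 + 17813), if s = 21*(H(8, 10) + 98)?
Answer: 60675831/32102 ≈ 1890.1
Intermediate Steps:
H(N, L) = (-10 + N)*(-6 + L)
s = 1890 (s = 21*((60 - 10*10 - 6*8 + 10*8) + 98) = 21*((60 - 100 - 48 + 80) + 98) = 21*(-8 + 98) = 21*90 = 1890)
s - (-10096 + (-3852 - 1*(-10897)))/(14289 + 17813) = 1890 - (-10096 + (-3852 - 1*(-10897)))/(14289 + 17813) = 1890 - (-10096 + (-3852 + 10897))/32102 = 1890 - (-10096 + 7045)/32102 = 1890 - (-3051)/32102 = 1890 - 1*(-3051/32102) = 1890 + 3051/32102 = 60675831/32102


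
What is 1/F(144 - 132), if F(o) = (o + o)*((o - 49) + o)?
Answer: -1/600 ≈ -0.0016667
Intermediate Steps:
F(o) = 2*o*(-49 + 2*o) (F(o) = (2*o)*((-49 + o) + o) = (2*o)*(-49 + 2*o) = 2*o*(-49 + 2*o))
1/F(144 - 132) = 1/(2*(144 - 132)*(-49 + 2*(144 - 132))) = 1/(2*12*(-49 + 2*12)) = 1/(2*12*(-49 + 24)) = 1/(2*12*(-25)) = 1/(-600) = -1/600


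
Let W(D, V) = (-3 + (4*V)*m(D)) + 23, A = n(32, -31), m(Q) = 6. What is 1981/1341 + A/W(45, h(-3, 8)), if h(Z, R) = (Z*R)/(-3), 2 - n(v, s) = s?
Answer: 464225/284292 ≈ 1.6329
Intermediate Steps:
n(v, s) = 2 - s
h(Z, R) = -R*Z/3 (h(Z, R) = (R*Z)*(-1/3) = -R*Z/3)
A = 33 (A = 2 - 1*(-31) = 2 + 31 = 33)
W(D, V) = 20 + 24*V (W(D, V) = (-3 + (4*V)*6) + 23 = (-3 + 24*V) + 23 = 20 + 24*V)
1981/1341 + A/W(45, h(-3, 8)) = 1981/1341 + 33/(20 + 24*(-1/3*8*(-3))) = 1981*(1/1341) + 33/(20 + 24*8) = 1981/1341 + 33/(20 + 192) = 1981/1341 + 33/212 = 464225/284292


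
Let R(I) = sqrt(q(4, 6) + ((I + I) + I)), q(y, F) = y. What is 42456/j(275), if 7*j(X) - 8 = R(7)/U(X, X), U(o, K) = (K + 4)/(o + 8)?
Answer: 11845224/521 ≈ 22736.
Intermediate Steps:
R(I) = sqrt(4 + 3*I) (R(I) = sqrt(4 + ((I + I) + I)) = sqrt(4 + (2*I + I)) = sqrt(4 + 3*I))
U(o, K) = (4 + K)/(8 + o)
j(X) = 8/7 + 5*(8 + X)/(7*(4 + X)) (j(X) = 8/7 + (sqrt(4 + 3*7)/(((4 + X)/(8 + X))))/7 = 8/7 + (sqrt(4 + 21)*((8 + X)/(4 + X)))/7 = 8/7 + (sqrt(25)*((8 + X)/(4 + X)))/7 = 8/7 + (5*((8 + X)/(4 + X)))/7 = 8/7 + (5*(8 + X)/(4 + X))/7 = 8/7 + 5*(8 + X)/(7*(4 + X)))
42456/j(275) = 42456/(((72 + 13*275)/(7*(4 + 275)))) = 42456/(((1/7)*(72 + 3575)/279)) = 42456/(((1/7)*(1/279)*3647)) = 42456/(521/279) = 42456*(279/521) = 11845224/521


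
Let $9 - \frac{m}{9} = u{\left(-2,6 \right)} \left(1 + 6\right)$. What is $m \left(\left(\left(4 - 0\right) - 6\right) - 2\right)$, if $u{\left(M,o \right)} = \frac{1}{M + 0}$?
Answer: $-450$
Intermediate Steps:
$u{\left(M,o \right)} = \frac{1}{M}$
$m = \frac{225}{2}$ ($m = 81 - 9 \frac{1 + 6}{-2} = 81 - 9 \left(\left(- \frac{1}{2}\right) 7\right) = 81 - - \frac{63}{2} = 81 + \frac{63}{2} = \frac{225}{2} \approx 112.5$)
$m \left(\left(\left(4 - 0\right) - 6\right) - 2\right) = \frac{225 \left(\left(\left(4 - 0\right) - 6\right) - 2\right)}{2} = \frac{225 \left(\left(\left(4 + 0\right) - 6\right) - 2\right)}{2} = \frac{225 \left(\left(4 - 6\right) - 2\right)}{2} = \frac{225 \left(-2 - 2\right)}{2} = \frac{225}{2} \left(-4\right) = -450$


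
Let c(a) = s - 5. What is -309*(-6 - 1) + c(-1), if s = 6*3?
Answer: 2176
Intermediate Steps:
s = 18
c(a) = 13 (c(a) = 18 - 5 = 13)
-309*(-6 - 1) + c(-1) = -309*(-6 - 1) + 13 = -309*(-7) + 13 = -103*(-21) + 13 = 2163 + 13 = 2176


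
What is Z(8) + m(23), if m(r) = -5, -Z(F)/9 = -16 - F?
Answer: 211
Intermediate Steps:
Z(F) = 144 + 9*F (Z(F) = -9*(-16 - F) = 144 + 9*F)
Z(8) + m(23) = (144 + 9*8) - 5 = (144 + 72) - 5 = 216 - 5 = 211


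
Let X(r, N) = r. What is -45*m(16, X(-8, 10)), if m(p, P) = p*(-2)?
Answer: 1440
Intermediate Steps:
m(p, P) = -2*p
-45*m(16, X(-8, 10)) = -(-90)*16 = -45*(-32) = 1440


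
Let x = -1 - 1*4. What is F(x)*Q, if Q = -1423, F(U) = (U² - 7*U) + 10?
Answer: -99610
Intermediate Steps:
x = -5 (x = -1 - 4 = -5)
F(U) = 10 + U² - 7*U
F(x)*Q = (10 + (-5)² - 7*(-5))*(-1423) = (10 + 25 + 35)*(-1423) = 70*(-1423) = -99610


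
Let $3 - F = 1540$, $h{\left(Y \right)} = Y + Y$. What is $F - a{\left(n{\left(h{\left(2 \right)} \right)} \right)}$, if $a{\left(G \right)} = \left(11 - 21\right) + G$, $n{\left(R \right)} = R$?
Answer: $-1531$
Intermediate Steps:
$h{\left(Y \right)} = 2 Y$
$F = -1537$ ($F = 3 - 1540 = -1537$)
$a{\left(G \right)} = -10 + G$
$F - a{\left(n{\left(h{\left(2 \right)} \right)} \right)} = -1537 - \left(-10 + 2 \cdot 2\right) = -1537 - \left(-10 + 4\right) = -1537 - -6 = -1537 + 6 = -1531$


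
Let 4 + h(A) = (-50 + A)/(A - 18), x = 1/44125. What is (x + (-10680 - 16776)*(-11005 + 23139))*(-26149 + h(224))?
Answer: 39597766202085114328/4544875 ≈ 8.7126e+12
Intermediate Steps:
x = 1/44125 ≈ 2.2663e-5
h(A) = -4 + (-50 + A)/(-18 + A) (h(A) = -4 + (-50 + A)/(A - 18) = -4 + (-50 + A)/(-18 + A))
(x + (-10680 - 16776)*(-11005 + 23139))*(-26149 + h(224)) = (1/44125 + (-10680 - 16776)*(-11005 + 23139))*(-26149 + (22 - 3*224)/(-18 + 224)) = (1/44125 - 27456*12134)*(-26149 + (22 - 672)/206) = (1/44125 - 333151104)*(-26149 + (1/206)*(-650)) = -14700292463999*(-26149 - 325/103)/44125 = -14700292463999/44125*(-2693672/103) = 39597766202085114328/4544875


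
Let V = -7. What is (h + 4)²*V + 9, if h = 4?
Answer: -439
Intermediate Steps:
(h + 4)²*V + 9 = (4 + 4)²*(-7) + 9 = 8²*(-7) + 9 = 64*(-7) + 9 = -448 + 9 = -439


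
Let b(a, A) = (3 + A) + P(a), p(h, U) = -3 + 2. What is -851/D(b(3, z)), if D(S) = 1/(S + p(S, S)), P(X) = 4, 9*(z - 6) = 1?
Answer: -92759/9 ≈ -10307.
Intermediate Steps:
z = 55/9 (z = 6 + (1/9)*1 = 6 + 1/9 = 55/9 ≈ 6.1111)
p(h, U) = -1
b(a, A) = 7 + A (b(a, A) = (3 + A) + 4 = 7 + A)
D(S) = 1/(-1 + S) (D(S) = 1/(S - 1) = 1/(-1 + S))
-851/D(b(3, z)) = -851/(1/(-1 + (7 + 55/9))) = -851/(1/(-1 + 118/9)) = -851/(1/(109/9)) = -851/9/109 = -851*109/9 = -92759/9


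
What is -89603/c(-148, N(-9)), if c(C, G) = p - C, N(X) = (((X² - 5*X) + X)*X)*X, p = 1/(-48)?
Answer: -4300944/7103 ≈ -605.51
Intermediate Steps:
p = -1/48 ≈ -0.020833
N(X) = X²*(X² - 4*X) (N(X) = ((X² - 4*X)*X)*X = (X*(X² - 4*X))*X = X²*(X² - 4*X))
c(C, G) = -1/48 - C
-89603/c(-148, N(-9)) = -89603/(-1/48 - 1*(-148)) = -89603/(-1/48 + 148) = -89603/7103/48 = -89603*48/7103 = -4300944/7103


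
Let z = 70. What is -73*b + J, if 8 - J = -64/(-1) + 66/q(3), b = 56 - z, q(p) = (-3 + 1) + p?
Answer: 900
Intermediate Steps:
q(p) = -2 + p
b = -14 (b = 56 - 1*70 = 56 - 70 = -14)
J = -122 (J = 8 - (-64/(-1) + 66/(-2 + 3)) = 8 - (-64*(-1) + 66/1) = 8 - (64 + 66*1) = 8 - (64 + 66) = 8 - 1*130 = 8 - 130 = -122)
-73*b + J = -73*(-14) - 122 = 1022 - 122 = 900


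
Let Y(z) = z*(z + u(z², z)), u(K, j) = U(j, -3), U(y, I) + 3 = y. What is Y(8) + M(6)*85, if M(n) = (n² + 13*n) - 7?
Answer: 9199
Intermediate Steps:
U(y, I) = -3 + y
u(K, j) = -3 + j
Y(z) = z*(-3 + 2*z) (Y(z) = z*(z + (-3 + z)) = z*(-3 + 2*z))
M(n) = -7 + n² + 13*n
Y(8) + M(6)*85 = 8*(-3 + 2*8) + (-7 + 6² + 13*6)*85 = 8*(-3 + 16) + (-7 + 36 + 78)*85 = 8*13 + 107*85 = 104 + 9095 = 9199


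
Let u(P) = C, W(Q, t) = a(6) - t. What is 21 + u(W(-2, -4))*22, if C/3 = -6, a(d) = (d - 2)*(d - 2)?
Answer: -375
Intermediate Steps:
a(d) = (-2 + d)**2 (a(d) = (-2 + d)*(-2 + d) = (-2 + d)**2)
C = -18 (C = 3*(-6) = -18)
W(Q, t) = 16 - t (W(Q, t) = (-2 + 6)**2 - t = 4**2 - t = 16 - t)
u(P) = -18
21 + u(W(-2, -4))*22 = 21 - 18*22 = 21 - 396 = -375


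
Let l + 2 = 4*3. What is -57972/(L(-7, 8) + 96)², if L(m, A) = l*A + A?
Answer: -14493/8464 ≈ -1.7123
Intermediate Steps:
l = 10 (l = -2 + 4*3 = -2 + 12 = 10)
L(m, A) = 11*A (L(m, A) = 10*A + A = 11*A)
-57972/(L(-7, 8) + 96)² = -57972/(11*8 + 96)² = -57972/(88 + 96)² = -57972/(184²) = -57972/33856 = -57972*1/33856 = -14493/8464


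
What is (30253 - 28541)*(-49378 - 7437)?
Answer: -97267280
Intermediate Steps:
(30253 - 28541)*(-49378 - 7437) = 1712*(-56815) = -97267280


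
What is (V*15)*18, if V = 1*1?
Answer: 270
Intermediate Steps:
V = 1
(V*15)*18 = (1*15)*18 = 15*18 = 270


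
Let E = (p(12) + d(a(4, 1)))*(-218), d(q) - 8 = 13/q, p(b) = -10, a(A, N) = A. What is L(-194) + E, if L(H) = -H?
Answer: -157/2 ≈ -78.500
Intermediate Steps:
d(q) = 8 + 13/q
E = -545/2 (E = (-10 + (8 + 13/4))*(-218) = (-10 + 45/4)*(-218) = (5/4)*(-218) = -545/2 ≈ -272.50)
L(-194) + E = -1*(-194) - 545/2 = 194 - 545/2 = -157/2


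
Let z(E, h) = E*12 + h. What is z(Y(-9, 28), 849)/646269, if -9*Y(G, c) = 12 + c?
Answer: 2387/1938807 ≈ 0.0012312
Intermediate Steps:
Y(G, c) = -4/3 - c/9 (Y(G, c) = -(12 + c)/9 = -4/3 - c/9)
z(E, h) = h + 12*E (z(E, h) = 12*E + h = h + 12*E)
z(Y(-9, 28), 849)/646269 = (849 + 12*(-4/3 - ⅑*28))/646269 = (849 + 12*(-4/3 - 28/9))*(1/646269) = (849 + 12*(-40/9))*(1/646269) = (849 - 160/3)*(1/646269) = (2387/3)*(1/646269) = 2387/1938807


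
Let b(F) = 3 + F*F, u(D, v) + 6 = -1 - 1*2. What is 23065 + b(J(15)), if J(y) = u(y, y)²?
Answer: 29629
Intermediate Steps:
u(D, v) = -9 (u(D, v) = -6 + (-1 - 1*2) = -6 + (-1 - 2) = -6 - 3 = -9)
J(y) = 81 (J(y) = (-9)² = 81)
b(F) = 3 + F²
23065 + b(J(15)) = 23065 + (3 + 81²) = 23065 + (3 + 6561) = 23065 + 6564 = 29629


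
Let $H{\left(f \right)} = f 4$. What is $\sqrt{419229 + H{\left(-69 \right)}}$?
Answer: $\sqrt{418953} \approx 647.27$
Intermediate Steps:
$H{\left(f \right)} = 4 f$
$\sqrt{419229 + H{\left(-69 \right)}} = \sqrt{419229 + 4 \left(-69\right)} = \sqrt{419229 - 276} = \sqrt{418953}$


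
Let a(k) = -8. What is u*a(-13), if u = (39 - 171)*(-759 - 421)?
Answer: -1246080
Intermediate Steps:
u = 155760 (u = -132*(-1180) = 155760)
u*a(-13) = 155760*(-8) = -1246080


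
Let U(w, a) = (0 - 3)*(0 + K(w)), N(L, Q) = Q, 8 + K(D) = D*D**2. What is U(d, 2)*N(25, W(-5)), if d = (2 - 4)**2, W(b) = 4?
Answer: -672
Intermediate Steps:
K(D) = -8 + D**3 (K(D) = -8 + D*D**2 = -8 + D**3)
d = 4 (d = (-2)**2 = 4)
U(w, a) = 24 - 3*w**3 (U(w, a) = (0 - 3)*(0 + (-8 + w**3)) = -3*(-8 + w**3) = 24 - 3*w**3)
U(d, 2)*N(25, W(-5)) = (24 - 3*4**3)*4 = (24 - 3*64)*4 = (24 - 192)*4 = -168*4 = -672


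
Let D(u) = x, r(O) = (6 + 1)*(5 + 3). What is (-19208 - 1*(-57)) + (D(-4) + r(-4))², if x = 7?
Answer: -15182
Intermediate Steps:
r(O) = 56 (r(O) = 7*8 = 56)
D(u) = 7
(-19208 - 1*(-57)) + (D(-4) + r(-4))² = (-19208 - 1*(-57)) + (7 + 56)² = (-19208 + 57) + 63² = -19151 + 3969 = -15182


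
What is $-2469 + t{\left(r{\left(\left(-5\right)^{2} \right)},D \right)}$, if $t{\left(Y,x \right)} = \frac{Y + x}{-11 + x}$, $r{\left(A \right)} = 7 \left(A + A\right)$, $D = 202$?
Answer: $- \frac{471027}{191} \approx -2466.1$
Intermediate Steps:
$r{\left(A \right)} = 14 A$ ($r{\left(A \right)} = 7 \cdot 2 A = 14 A$)
$t{\left(Y,x \right)} = \frac{Y + x}{-11 + x}$
$-2469 + t{\left(r{\left(\left(-5\right)^{2} \right)},D \right)} = -2469 + \frac{14 \left(-5\right)^{2} + 202}{-11 + 202} = -2469 + \frac{14 \cdot 25 + 202}{191} = -2469 + \frac{350 + 202}{191} = -2469 + \frac{1}{191} \cdot 552 = -2469 + \frac{552}{191} = - \frac{471027}{191}$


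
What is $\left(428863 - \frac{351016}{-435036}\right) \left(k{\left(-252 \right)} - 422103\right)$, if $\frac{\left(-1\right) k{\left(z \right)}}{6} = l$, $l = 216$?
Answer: $- \frac{6582838118947543}{36253} \approx -1.8158 \cdot 10^{11}$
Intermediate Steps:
$k{\left(z \right)} = -1296$ ($k{\left(z \right)} = \left(-6\right) 216 = -1296$)
$\left(428863 - \frac{351016}{-435036}\right) \left(k{\left(-252 \right)} - 422103\right) = \left(428863 - \frac{351016}{-435036}\right) \left(-1296 - 422103\right) = \left(428863 - - \frac{87754}{108759}\right) \left(-423399\right) = \left(428863 + \frac{87754}{108759}\right) \left(-423399\right) = \frac{46642798771}{108759} \left(-423399\right) = - \frac{6582838118947543}{36253}$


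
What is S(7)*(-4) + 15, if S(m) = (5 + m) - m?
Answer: -5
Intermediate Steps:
S(m) = 5
S(7)*(-4) + 15 = 5*(-4) + 15 = -20 + 15 = -5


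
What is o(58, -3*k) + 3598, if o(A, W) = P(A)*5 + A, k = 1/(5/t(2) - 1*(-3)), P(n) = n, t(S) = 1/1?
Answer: 3946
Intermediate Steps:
t(S) = 1
k = ⅛ (k = 1/(5/1 - 1*(-3)) = 1/(5*1 + 3) = 1/(5 + 3) = 1/8 = ⅛ ≈ 0.12500)
o(A, W) = 6*A (o(A, W) = A*5 + A = 5*A + A = 6*A)
o(58, -3*k) + 3598 = 6*58 + 3598 = 348 + 3598 = 3946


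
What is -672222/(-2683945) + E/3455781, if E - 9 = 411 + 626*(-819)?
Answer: 45149370212/441672673145 ≈ 0.10222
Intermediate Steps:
E = -512274 (E = 9 + (411 + 626*(-819)) = 9 + (411 - 512694) = 9 - 512283 = -512274)
-672222/(-2683945) + E/3455781 = -672222/(-2683945) - 512274/3455781 = -672222*(-1/2683945) - 512274*1/3455781 = 672222/2683945 - 24394/164561 = 45149370212/441672673145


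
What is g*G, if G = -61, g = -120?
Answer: 7320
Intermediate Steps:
g*G = -120*(-61) = 7320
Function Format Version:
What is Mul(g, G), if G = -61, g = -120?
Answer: 7320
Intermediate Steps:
Mul(g, G) = Mul(-120, -61) = 7320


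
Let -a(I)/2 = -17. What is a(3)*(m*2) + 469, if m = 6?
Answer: 877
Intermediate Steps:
a(I) = 34 (a(I) = -2*(-17) = 34)
a(3)*(m*2) + 469 = 34*(6*2) + 469 = 34*12 + 469 = 408 + 469 = 877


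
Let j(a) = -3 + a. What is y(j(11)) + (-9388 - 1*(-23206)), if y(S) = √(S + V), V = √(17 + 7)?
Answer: 13818 + √(8 + 2*√6) ≈ 13822.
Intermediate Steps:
V = 2*√6 (V = √24 = 2*√6 ≈ 4.8990)
y(S) = √(S + 2*√6)
y(j(11)) + (-9388 - 1*(-23206)) = √((-3 + 11) + 2*√6) + (-9388 - 1*(-23206)) = √(8 + 2*√6) + (-9388 + 23206) = √(8 + 2*√6) + 13818 = 13818 + √(8 + 2*√6)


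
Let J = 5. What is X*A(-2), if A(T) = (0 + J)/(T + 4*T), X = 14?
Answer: -7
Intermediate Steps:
A(T) = 1/T (A(T) = (0 + 5)/(T + 4*T) = 5/((5*T)) = 5*(1/(5*T)) = 1/T)
X*A(-2) = 14/(-2) = 14*(-½) = -7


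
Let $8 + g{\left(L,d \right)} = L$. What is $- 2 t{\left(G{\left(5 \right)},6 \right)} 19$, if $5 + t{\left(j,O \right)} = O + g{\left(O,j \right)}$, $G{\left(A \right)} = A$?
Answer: $38$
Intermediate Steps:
$g{\left(L,d \right)} = -8 + L$
$t{\left(j,O \right)} = -13 + 2 O$ ($t{\left(j,O \right)} = -5 + \left(O + \left(-8 + O\right)\right) = -5 + \left(-8 + 2 O\right) = -13 + 2 O$)
$- 2 t{\left(G{\left(5 \right)},6 \right)} 19 = - 2 \left(-13 + 2 \cdot 6\right) 19 = - 2 \left(-13 + 12\right) 19 = \left(-2\right) \left(-1\right) 19 = 2 \cdot 19 = 38$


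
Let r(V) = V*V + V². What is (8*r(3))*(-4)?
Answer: -576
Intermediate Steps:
r(V) = 2*V² (r(V) = V² + V² = 2*V²)
(8*r(3))*(-4) = (8*(2*3²))*(-4) = (8*(2*9))*(-4) = (8*18)*(-4) = 144*(-4) = -576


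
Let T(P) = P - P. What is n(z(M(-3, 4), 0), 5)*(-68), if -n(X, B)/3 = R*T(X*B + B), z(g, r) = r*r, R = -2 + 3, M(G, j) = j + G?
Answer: 0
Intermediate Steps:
M(G, j) = G + j
R = 1
T(P) = 0
z(g, r) = r**2
n(X, B) = 0 (n(X, B) = -3*0 = 0)
n(z(M(-3, 4), 0), 5)*(-68) = 0*(-68) = 0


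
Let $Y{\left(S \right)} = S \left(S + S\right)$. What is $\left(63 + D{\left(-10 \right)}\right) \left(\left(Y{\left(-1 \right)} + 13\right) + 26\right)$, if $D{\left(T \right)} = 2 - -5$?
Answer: $2870$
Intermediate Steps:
$D{\left(T \right)} = 7$ ($D{\left(T \right)} = 2 + 5 = 7$)
$Y{\left(S \right)} = 2 S^{2}$ ($Y{\left(S \right)} = S 2 S = 2 S^{2}$)
$\left(63 + D{\left(-10 \right)}\right) \left(\left(Y{\left(-1 \right)} + 13\right) + 26\right) = \left(63 + 7\right) \left(\left(2 \left(-1\right)^{2} + 13\right) + 26\right) = 70 \left(\left(2 \cdot 1 + 13\right) + 26\right) = 70 \left(\left(2 + 13\right) + 26\right) = 70 \left(15 + 26\right) = 70 \cdot 41 = 2870$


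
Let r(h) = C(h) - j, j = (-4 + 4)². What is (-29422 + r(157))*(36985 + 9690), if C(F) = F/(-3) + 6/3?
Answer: -4126863475/3 ≈ -1.3756e+9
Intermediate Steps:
C(F) = 2 - F/3 (C(F) = F*(-⅓) + 6*(⅓) = -F/3 + 2 = 2 - F/3)
j = 0 (j = 0² = 0)
r(h) = 2 - h/3 (r(h) = (2 - h/3) - 1*0 = (2 - h/3) + 0 = 2 - h/3)
(-29422 + r(157))*(36985 + 9690) = (-29422 + (2 - ⅓*157))*(36985 + 9690) = (-29422 + (2 - 157/3))*46675 = (-29422 - 151/3)*46675 = -88417/3*46675 = -4126863475/3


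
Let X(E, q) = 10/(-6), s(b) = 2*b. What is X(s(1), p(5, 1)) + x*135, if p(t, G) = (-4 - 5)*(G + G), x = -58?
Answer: -23495/3 ≈ -7831.7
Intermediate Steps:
p(t, G) = -18*G
X(E, q) = -5/3 (X(E, q) = 10*(-1/6) = -5/3)
X(s(1), p(5, 1)) + x*135 = -5/3 - 58*135 = -5/3 - 7830 = -23495/3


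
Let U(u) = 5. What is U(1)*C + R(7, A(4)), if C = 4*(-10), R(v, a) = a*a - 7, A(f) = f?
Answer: -191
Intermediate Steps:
R(v, a) = -7 + a**2 (R(v, a) = a**2 - 7 = -7 + a**2)
C = -40
U(1)*C + R(7, A(4)) = 5*(-40) + (-7 + 4**2) = -200 + (-7 + 16) = -200 + 9 = -191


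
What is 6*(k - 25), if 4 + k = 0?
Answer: -174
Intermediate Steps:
k = -4 (k = -4 + 0 = -4)
6*(k - 25) = 6*(-4 - 25) = 6*(-29) = -174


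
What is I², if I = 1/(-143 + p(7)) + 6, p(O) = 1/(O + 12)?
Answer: 264940729/7376656 ≈ 35.916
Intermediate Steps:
p(O) = 1/(12 + O)
I = 16277/2716 (I = 1/(-143 + 1/(12 + 7)) + 6 = 1/(-143 + 1/19) + 6 = 1/(-2716/19) + 6 = -19/2716 + 6 = 16277/2716 ≈ 5.9930)
I² = (16277/2716)² = 264940729/7376656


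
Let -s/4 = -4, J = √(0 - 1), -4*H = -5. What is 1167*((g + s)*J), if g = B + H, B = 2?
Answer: 89859*I/4 ≈ 22465.0*I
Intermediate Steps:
H = 5/4 (H = -¼*(-5) = 5/4 ≈ 1.2500)
J = I (J = √(-1) = I ≈ 1.0*I)
g = 13/4 (g = 2 + 5/4 = 13/4 ≈ 3.2500)
s = 16 (s = -4*(-4) = 16)
1167*((g + s)*J) = 1167*((13/4 + 16)*I) = 1167*(77*I/4) = 89859*I/4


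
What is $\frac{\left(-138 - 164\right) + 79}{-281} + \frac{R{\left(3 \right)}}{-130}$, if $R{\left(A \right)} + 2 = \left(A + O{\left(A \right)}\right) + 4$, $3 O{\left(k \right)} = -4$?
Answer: $\frac{83879}{109590} \approx 0.76539$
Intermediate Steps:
$O{\left(k \right)} = - \frac{4}{3}$ ($O{\left(k \right)} = \frac{1}{3} \left(-4\right) = - \frac{4}{3}$)
$R{\left(A \right)} = \frac{2}{3} + A$ ($R{\left(A \right)} = -2 + \left(\left(A - \frac{4}{3}\right) + 4\right) = -2 + \left(\left(- \frac{4}{3} + A\right) + 4\right) = -2 + \left(\frac{8}{3} + A\right) = \frac{2}{3} + A$)
$\frac{\left(-138 - 164\right) + 79}{-281} + \frac{R{\left(3 \right)}}{-130} = \frac{\left(-138 - 164\right) + 79}{-281} + \frac{\frac{2}{3} + 3}{-130} = \left(-302 + 79\right) \left(- \frac{1}{281}\right) + \frac{11}{3} \left(- \frac{1}{130}\right) = \left(-223\right) \left(- \frac{1}{281}\right) - \frac{11}{390} = \frac{223}{281} - \frac{11}{390} = \frac{83879}{109590}$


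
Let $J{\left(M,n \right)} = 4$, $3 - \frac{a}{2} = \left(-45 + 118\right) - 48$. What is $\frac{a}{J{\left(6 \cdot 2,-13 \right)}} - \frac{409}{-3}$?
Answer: $\frac{376}{3} \approx 125.33$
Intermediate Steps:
$a = -44$ ($a = 6 - 2 \left(\left(-45 + 118\right) - 48\right) = 6 - 2 \left(73 - 48\right) = 6 - 50 = -44$)
$\frac{a}{J{\left(6 \cdot 2,-13 \right)}} - \frac{409}{-3} = - \frac{44}{4} - \frac{409}{-3} = \left(-44\right) \frac{1}{4} - - \frac{409}{3} = -11 + \frac{409}{3} = \frac{376}{3}$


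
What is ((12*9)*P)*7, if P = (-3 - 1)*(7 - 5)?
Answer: -6048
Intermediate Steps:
P = -8 (P = -4*2 = -8)
((12*9)*P)*7 = ((12*9)*(-8))*7 = (108*(-8))*7 = -864*7 = -6048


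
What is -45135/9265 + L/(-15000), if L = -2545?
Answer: -1537519/327000 ≈ -4.7019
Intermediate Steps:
-45135/9265 + L/(-15000) = -45135/9265 - 2545/(-15000) = -45135*1/9265 - 2545*(-1/15000) = -531/109 + 509/3000 = -1537519/327000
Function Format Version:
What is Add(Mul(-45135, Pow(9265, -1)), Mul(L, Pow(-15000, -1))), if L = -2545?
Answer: Rational(-1537519, 327000) ≈ -4.7019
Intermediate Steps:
Add(Mul(-45135, Pow(9265, -1)), Mul(L, Pow(-15000, -1))) = Add(Mul(-45135, Pow(9265, -1)), Mul(-2545, Pow(-15000, -1))) = Add(Mul(-45135, Rational(1, 9265)), Mul(-2545, Rational(-1, 15000))) = Add(Rational(-531, 109), Rational(509, 3000)) = Rational(-1537519, 327000)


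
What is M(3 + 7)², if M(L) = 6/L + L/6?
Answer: 1156/225 ≈ 5.1378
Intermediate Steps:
M(L) = 6/L + L/6 (M(L) = 6/L + L*(⅙) = 6/L + L/6)
M(3 + 7)² = (6/(3 + 7) + (3 + 7)/6)² = (6/10 + (⅙)*10)² = (6*(⅒) + 5/3)² = (⅗ + 5/3)² = (34/15)² = 1156/225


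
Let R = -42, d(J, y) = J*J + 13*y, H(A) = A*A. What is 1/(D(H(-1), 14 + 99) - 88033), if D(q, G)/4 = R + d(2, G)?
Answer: -1/82309 ≈ -1.2149e-5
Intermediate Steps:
H(A) = A²
d(J, y) = J² + 13*y
D(q, G) = -152 + 52*G (D(q, G) = 4*(-42 + (2² + 13*G)) = 4*(-42 + (4 + 13*G)) = 4*(-38 + 13*G) = -152 + 52*G)
1/(D(H(-1), 14 + 99) - 88033) = 1/((-152 + 52*(14 + 99)) - 88033) = 1/((-152 + 52*113) - 88033) = 1/((-152 + 5876) - 88033) = 1/(5724 - 88033) = 1/(-82309) = -1/82309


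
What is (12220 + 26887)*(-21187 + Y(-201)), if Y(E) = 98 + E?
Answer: -832588030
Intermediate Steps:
(12220 + 26887)*(-21187 + Y(-201)) = (12220 + 26887)*(-21187 + (98 - 201)) = 39107*(-21187 - 103) = 39107*(-21290) = -832588030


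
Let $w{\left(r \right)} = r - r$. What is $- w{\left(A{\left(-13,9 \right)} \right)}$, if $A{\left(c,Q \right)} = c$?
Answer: $0$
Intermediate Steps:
$w{\left(r \right)} = 0$
$- w{\left(A{\left(-13,9 \right)} \right)} = \left(-1\right) 0 = 0$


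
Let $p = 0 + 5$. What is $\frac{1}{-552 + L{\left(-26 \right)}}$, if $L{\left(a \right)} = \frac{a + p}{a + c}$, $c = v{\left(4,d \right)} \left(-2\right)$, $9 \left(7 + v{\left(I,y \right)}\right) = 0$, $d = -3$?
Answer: $- \frac{4}{2201} \approx -0.0018174$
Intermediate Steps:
$v{\left(I,y \right)} = -7$ ($v{\left(I,y \right)} = -7 + \frac{1}{9} \cdot 0 = -7 + 0 = -7$)
$p = 5$
$c = 14$ ($c = \left(-7\right) \left(-2\right) = 14$)
$L{\left(a \right)} = \frac{5 + a}{14 + a}$ ($L{\left(a \right)} = \frac{a + 5}{a + 14} = \frac{5 + a}{14 + a}$)
$\frac{1}{-552 + L{\left(-26 \right)}} = \frac{1}{-552 + \frac{5 - 26}{14 - 26}} = \frac{1}{-552 + \frac{1}{-12} \left(-21\right)} = \frac{1}{-552 - - \frac{7}{4}} = \frac{1}{-552 + \frac{7}{4}} = \frac{1}{- \frac{2201}{4}} = - \frac{4}{2201}$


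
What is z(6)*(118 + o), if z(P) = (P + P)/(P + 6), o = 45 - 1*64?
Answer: 99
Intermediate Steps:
o = -19 (o = 45 - 64 = -19)
z(P) = 2*P/(6 + P) (z(P) = (2*P)/(6 + P) = 2*P/(6 + P))
z(6)*(118 + o) = (2*6/(6 + 6))*(118 - 19) = (2*6/12)*99 = (2*6*(1/12))*99 = 1*99 = 99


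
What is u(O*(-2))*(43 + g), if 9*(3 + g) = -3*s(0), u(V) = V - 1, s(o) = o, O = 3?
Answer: -280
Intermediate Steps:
u(V) = -1 + V
g = -3 (g = -3 + (-3*0)/9 = -3 + (1/9)*0 = -3 + 0 = -3)
u(O*(-2))*(43 + g) = (-1 + 3*(-2))*(43 - 3) = (-1 - 6)*40 = -7*40 = -280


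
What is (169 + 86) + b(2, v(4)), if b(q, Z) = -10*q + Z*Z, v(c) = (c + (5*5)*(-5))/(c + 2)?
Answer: 23101/36 ≈ 641.69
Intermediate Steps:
v(c) = (-125 + c)/(2 + c) (v(c) = (c + 25*(-5))/(2 + c) = (c - 125)/(2 + c) = (-125 + c)/(2 + c))
b(q, Z) = Z² - 10*q (b(q, Z) = -10*q + Z² = Z² - 10*q)
(169 + 86) + b(2, v(4)) = (169 + 86) + (((-125 + 4)/(2 + 4))² - 10*2) = 255 + ((-121/6)² - 20) = 255 + (14641/36 - 20) = 255 + 13921/36 = 23101/36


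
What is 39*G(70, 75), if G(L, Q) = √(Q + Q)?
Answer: 195*√6 ≈ 477.65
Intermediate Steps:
G(L, Q) = √2*√Q (G(L, Q) = √(2*Q) = √2*√Q)
39*G(70, 75) = 39*(√2*√75) = 39*(√2*(5*√3)) = 39*(5*√6) = 195*√6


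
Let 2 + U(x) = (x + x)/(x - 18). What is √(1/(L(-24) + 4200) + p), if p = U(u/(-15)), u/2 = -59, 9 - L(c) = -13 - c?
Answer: I*√5650060913/39881 ≈ 1.8848*I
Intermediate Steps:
L(c) = 22 + c (L(c) = 9 - (-13 - c) = 9 + (13 + c) = 22 + c)
u = -118 (u = 2*(-59) = -118)
U(x) = -2 + 2*x/(-18 + x) (U(x) = -2 + (x + x)/(x - 18) = -2 + (2*x)/(-18 + x) = -2 + 2*x/(-18 + x))
p = -135/38 (p = 36/(-18 - 118/(-15)) = 36/(-18 - 118*(-1/15)) = 36/(-18 + 118/15) = 36/(-152/15) = 36*(-15/152) = -135/38 ≈ -3.5526)
√(1/(L(-24) + 4200) + p) = √(1/((22 - 24) + 4200) - 135/38) = √(1/(-2 + 4200) - 135/38) = √(1/4198 - 135/38) = √(-141673/39881) = I*√5650060913/39881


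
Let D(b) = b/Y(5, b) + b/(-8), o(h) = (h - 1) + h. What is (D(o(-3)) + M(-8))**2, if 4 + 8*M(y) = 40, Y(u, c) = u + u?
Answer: 34969/1600 ≈ 21.856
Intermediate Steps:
Y(u, c) = 2*u
o(h) = -1 + 2*h (o(h) = (-1 + h) + h = -1 + 2*h)
M(y) = 9/2 (M(y) = -1/2 + (1/8)*40 = -1/2 + 5 = 9/2)
D(b) = -b/40 (D(b) = b/((2*5)) + b/(-8) = b/10 + b*(-1/8) = b*(1/10) - b/8 = b/10 - b/8 = -b/40)
(D(o(-3)) + M(-8))**2 = (-(-1 + 2*(-3))/40 + 9/2)**2 = (-(-1 - 6)/40 + 9/2)**2 = (-1/40*(-7) + 9/2)**2 = (7/40 + 9/2)**2 = (187/40)**2 = 34969/1600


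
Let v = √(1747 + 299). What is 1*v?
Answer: √2046 ≈ 45.233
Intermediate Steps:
v = √2046 ≈ 45.233
1*v = 1*√2046 = √2046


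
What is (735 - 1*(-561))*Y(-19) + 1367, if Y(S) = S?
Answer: -23257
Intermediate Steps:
(735 - 1*(-561))*Y(-19) + 1367 = (735 - 1*(-561))*(-19) + 1367 = (735 + 561)*(-19) + 1367 = 1296*(-19) + 1367 = -24624 + 1367 = -23257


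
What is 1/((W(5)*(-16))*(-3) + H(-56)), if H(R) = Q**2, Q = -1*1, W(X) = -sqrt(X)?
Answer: -1/11519 - 48*sqrt(5)/11519 ≈ -0.0094046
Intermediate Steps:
Q = -1
H(R) = 1 (H(R) = (-1)**2 = 1)
1/((W(5)*(-16))*(-3) + H(-56)) = 1/((-sqrt(5)*(-16))*(-3) + 1) = 1/((16*sqrt(5))*(-3) + 1) = 1/(-48*sqrt(5) + 1) = 1/(1 - 48*sqrt(5))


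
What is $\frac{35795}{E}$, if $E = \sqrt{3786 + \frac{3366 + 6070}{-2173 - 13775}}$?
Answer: $\frac{107385 \sqrt{6685943389}}{15092423} \approx 581.79$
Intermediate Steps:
$E = \frac{\sqrt{6685943389}}{1329}$ ($E = \sqrt{3786 + \frac{9436}{-15948}} = \sqrt{3786 + 9436 \left(- \frac{1}{15948}\right)} = \sqrt{3786 - \frac{2359}{3987}} = \sqrt{\frac{15092423}{3987}} = \frac{\sqrt{6685943389}}{1329} \approx 61.526$)
$\frac{35795}{E} = \frac{35795}{\frac{1}{1329} \sqrt{6685943389}} = 35795 \frac{3 \sqrt{6685943389}}{15092423} = \frac{107385 \sqrt{6685943389}}{15092423}$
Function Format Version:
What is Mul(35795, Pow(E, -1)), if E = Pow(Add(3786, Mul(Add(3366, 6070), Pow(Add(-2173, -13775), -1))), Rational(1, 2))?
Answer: Mul(Rational(107385, 15092423), Pow(6685943389, Rational(1, 2))) ≈ 581.79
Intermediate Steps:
E = Mul(Rational(1, 1329), Pow(6685943389, Rational(1, 2))) (E = Pow(Add(3786, Mul(9436, Pow(-15948, -1))), Rational(1, 2)) = Pow(Add(3786, Mul(9436, Rational(-1, 15948))), Rational(1, 2)) = Pow(Add(3786, Rational(-2359, 3987)), Rational(1, 2)) = Pow(Rational(15092423, 3987), Rational(1, 2)) = Mul(Rational(1, 1329), Pow(6685943389, Rational(1, 2))) ≈ 61.526)
Mul(35795, Pow(E, -1)) = Mul(35795, Pow(Mul(Rational(1, 1329), Pow(6685943389, Rational(1, 2))), -1)) = Mul(35795, Mul(Rational(3, 15092423), Pow(6685943389, Rational(1, 2)))) = Mul(Rational(107385, 15092423), Pow(6685943389, Rational(1, 2)))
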